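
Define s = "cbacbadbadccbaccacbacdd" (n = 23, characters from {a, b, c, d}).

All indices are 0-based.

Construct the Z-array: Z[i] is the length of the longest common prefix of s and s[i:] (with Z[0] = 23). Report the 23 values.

[23, 0, 0, 3, 0, 0, 0, 0, 0, 0, 1, 4, 0, 0, 1, 1, 0, 4, 0, 0, 1, 0, 0]

Z[0]=23
i=1: fresh scan; Z[1]=0
i=2: fresh scan; Z[2]=0
i=3: fresh scan; Z[3]=3 grow→box=[3,6)
i=4: min(r-i=2, Z[1]=0)=0; Z[4]=0
i=5: min(r-i=1, Z[2]=0)=0; Z[5]=0
i=6: fresh scan; Z[6]=0
i=7: fresh scan; Z[7]=0
i=8: fresh scan; Z[8]=0
i=9: fresh scan; Z[9]=0
i=10: fresh scan; Z[10]=1 grow→box=[10,11)
i=11: fresh scan; Z[11]=4 grow→box=[11,15)
i=12: min(r-i=3, Z[1]=0)=0; Z[12]=0
i=13: min(r-i=2, Z[2]=0)=0; Z[13]=0
i=14: min(r-i=1, Z[3]=3)=1; Z[14]=1
i=15: fresh scan; Z[15]=1 grow→box=[15,16)
i=16: fresh scan; Z[16]=0
i=17: fresh scan; Z[17]=4 grow→box=[17,21)
i=18: min(r-i=3, Z[1]=0)=0; Z[18]=0
i=19: min(r-i=2, Z[2]=0)=0; Z[19]=0
i=20: min(r-i=1, Z[3]=3)=1; Z[20]=1
i=21: fresh scan; Z[21]=0
i=22: fresh scan; Z[22]=0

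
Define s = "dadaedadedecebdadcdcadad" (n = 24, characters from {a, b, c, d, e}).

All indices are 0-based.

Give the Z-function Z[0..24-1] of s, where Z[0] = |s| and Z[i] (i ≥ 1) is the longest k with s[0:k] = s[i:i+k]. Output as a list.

[24, 0, 2, 0, 0, 3, 0, 1, 0, 1, 0, 0, 0, 0, 3, 0, 1, 0, 1, 0, 0, 3, 0, 1]

Z[0]=24
i=1: i≥r, start 0; Z[1]=0
i=2: i≥r, start 0; Z[2]=2 extend→box=[2,4)
i=3: min(r-i=1, Z[1]=0)=0; Z[3]=0
i=4: i≥r, start 0; Z[4]=0
i=5: i≥r, start 0; Z[5]=3 extend→box=[5,8)
i=6: min(r-i=2, Z[1]=0)=0; Z[6]=0
i=7: min(r-i=1, Z[2]=2)=1; Z[7]=1
i=8: i≥r, start 0; Z[8]=0
i=9: i≥r, start 0; Z[9]=1 extend→box=[9,10)
i=10: i≥r, start 0; Z[10]=0
i=11: i≥r, start 0; Z[11]=0
i=12: i≥r, start 0; Z[12]=0
i=13: i≥r, start 0; Z[13]=0
i=14: i≥r, start 0; Z[14]=3 extend→box=[14,17)
i=15: min(r-i=2, Z[1]=0)=0; Z[15]=0
i=16: min(r-i=1, Z[2]=2)=1; Z[16]=1
i=17: i≥r, start 0; Z[17]=0
i=18: i≥r, start 0; Z[18]=1 extend→box=[18,19)
i=19: i≥r, start 0; Z[19]=0
i=20: i≥r, start 0; Z[20]=0
i=21: i≥r, start 0; Z[21]=3 extend→box=[21,24)
i=22: min(r-i=2, Z[1]=0)=0; Z[22]=0
i=23: min(r-i=1, Z[2]=2)=1; Z[23]=1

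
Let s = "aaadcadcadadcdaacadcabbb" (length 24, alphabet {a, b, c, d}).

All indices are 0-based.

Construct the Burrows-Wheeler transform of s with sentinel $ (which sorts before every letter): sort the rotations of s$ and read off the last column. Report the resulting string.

b$dacacccadbbaddaddcaaaaa

rank  rotation                   last
    0  $aaadcadcadadcdaacadcabbb  b
    1  aaadcadcadadcdaacadcabbb$  $
    2  aacadcabbb$aaadcadcadadcd  d
    3  aadcadcadadcdaacadcabbb$a  a
    4  abbb$aaadcadcadadcdaacadc  c
    5  acadcabbb$aaadcadcadadcda  a
    6  adadcdaacadcabbb$aaadcadc  c
    7  adcabbb$aaadcadcadadcdaac  c
    8  adcadadcdaacadcabbb$aaadc  c
    9  adcadcadadcdaacadcabbb$aa  a
   10  adcdaacadcabbb$aaadcadcad  d
   11  b$aaadcadcadadcdaacadcabb  b
   12  bb$aaadcadcadadcdaacadcab  b
   13  bbb$aaadcadcadadcdaacadca  a
   14  cabbb$aaadcadcadadcdaacad  d
   15  cadadcdaacadcabbb$aaadcad  d
   16  cadcabbb$aaadcadcadadcdaa  a
   17  cadcadadcdaacadcabbb$aaad  d
   18  cdaacadcabbb$aaadcadcadad  d
   19  daacadcabbb$aaadcadcadadc  c
   20  dadcdaacadcabbb$aaadcadca  a
   21  dcabbb$aaadcadcadadcdaaca  a
   22  dcadadcdaacadcabbb$aaadca  a
   23  dcadcadadcdaacadcabbb$aaa  a
   24  dcdaacadcabbb$aaadcadcada  a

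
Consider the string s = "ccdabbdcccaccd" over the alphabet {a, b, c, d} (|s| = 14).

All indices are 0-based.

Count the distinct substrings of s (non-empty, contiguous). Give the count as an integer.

rank→(start, suffix):
  0 → (3, 'abbdcccaccd')
  1 → (10, 'accd')
  2 → (4, 'bbdcccaccd')
  3 → (5, 'bdcccaccd')
  4 → (9, 'caccd')
  5 → (8, 'ccaccd')
  6 → (7, 'cccaccd')
  7 → (11, 'ccd')
  8 → (0, 'ccdabbdcccaccd')
  9 → (12, 'cd')
  10 → (1, 'cdabbdcccaccd')
  11 → (13, 'd')
  12 → (2, 'dabbdcccaccd')
  13 → (6, 'dcccaccd')

SA = [3, 10, 4, 5, 9, 8, 7, 11, 0, 12, 1, 13, 2, 6]
i: (SA[i-1],SA[i]) lcp shared
  1: (3,10) 1 'a'
  2: (10,4) 0 ''
  3: (4,5) 1 'b'
  4: (5,9) 0 ''
  5: (9,8) 1 'c'
  6: (8,7) 2 'cc'
  7: (7,11) 2 'cc'
  8: (11,0) 3 'ccd'
  9: (0,12) 1 'c'
  10: (12,1) 2 'cd'
  11: (1,13) 0 ''
  12: (13,2) 1 'd'
  13: (2,6) 1 'd'

n(n+1)/2 = 14·15/2 = 105
Σ LCP = 0 + 1 + 0 + 1 + 0 + 1 + 2 + 2 + 3 + 1 + 2 + 0 + 1 + 1 = 15
distinct = 105 − 15 = 90

90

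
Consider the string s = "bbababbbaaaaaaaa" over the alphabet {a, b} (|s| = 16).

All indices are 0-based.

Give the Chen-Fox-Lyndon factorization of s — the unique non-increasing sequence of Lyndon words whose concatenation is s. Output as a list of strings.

["b", "b", "ababbb", "a", "a", "a", "a", "a", "a", "a", "a"]

emit factor 1: 'b' (i=0, period=1)
emit factor 2: 'b' (i=1, period=1)
emit factor 3: 'ababbb' (i=2, period=6)
emit factor 4: 'a' (i=8, period=1)
emit factor 5: 'a' (i=9, period=1)
emit factor 6: 'a' (i=10, period=1)
emit factor 7: 'a' (i=11, period=1)
emit factor 8: 'a' (i=12, period=1)
emit factor 9: 'a' (i=13, period=1)
emit factor 10: 'a' (i=14, period=1)
emit factor 11: 'a' (i=15, period=1)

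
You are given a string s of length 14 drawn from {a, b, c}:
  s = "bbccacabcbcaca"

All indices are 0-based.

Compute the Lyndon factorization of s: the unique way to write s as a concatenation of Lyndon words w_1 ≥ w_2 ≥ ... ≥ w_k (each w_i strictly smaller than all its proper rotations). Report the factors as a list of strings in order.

emit factor 1: 'bbcc' (i=0, period=4)
emit factor 2: 'ac' (i=4, period=2)
emit factor 3: 'abcbcac' (i=6, period=7)
emit factor 4: 'a' (i=13, period=1)

["bbcc", "ac", "abcbcac", "a"]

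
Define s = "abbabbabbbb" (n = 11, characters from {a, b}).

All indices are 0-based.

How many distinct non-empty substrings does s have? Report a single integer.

39

rank | idx | suffix
   0 |   0 | abbabbabbbb
   1 |   3 | abbabbbb
   2 |   6 | abbbb
   3 |  10 | b
   4 |   2 | babbabbbb
   5 |   5 | babbbb
   6 |   9 | bb
   7 |   1 | bbabbabbbb
   8 |   4 | bbabbbb
   9 |   8 | bbb
  10 |   7 | bbbb

SA = [0, 3, 6, 10, 2, 5, 9, 1, 4, 8, 7]
i: (SA[i-1],SA[i]) lcp shared
  1: (0,3) 6 'abbabb'
  2: (3,6) 3 'abb'
  3: (6,10) 0 ''
  4: (10,2) 1 'b'
  5: (2,5) 4 'babb'
  6: (5,9) 1 'b'
  7: (9,1) 2 'bb'
  8: (1,4) 5 'bbabb'
  9: (4,8) 2 'bb'
  10: (8,7) 3 'bbb'

n(n+1)/2 = 11·12/2 = 66
Σ LCP = 0 + 6 + 3 + 0 + 1 + 4 + 1 + 2 + 5 + 2 + 3 = 27
distinct = 66 − 27 = 39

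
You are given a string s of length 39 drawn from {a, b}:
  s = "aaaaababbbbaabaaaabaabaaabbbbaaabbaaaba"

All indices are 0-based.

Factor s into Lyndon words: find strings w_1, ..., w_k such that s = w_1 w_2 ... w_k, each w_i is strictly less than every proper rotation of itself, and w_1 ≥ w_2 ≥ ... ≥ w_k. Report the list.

emit factor 1: 'aaaaababbbbaabaaaabaabaaabbbbaaabbaaab' (i=0, period=38)
emit factor 2: 'a' (i=38, period=1)

["aaaaababbbbaabaaaabaabaaabbbbaaabbaaab", "a"]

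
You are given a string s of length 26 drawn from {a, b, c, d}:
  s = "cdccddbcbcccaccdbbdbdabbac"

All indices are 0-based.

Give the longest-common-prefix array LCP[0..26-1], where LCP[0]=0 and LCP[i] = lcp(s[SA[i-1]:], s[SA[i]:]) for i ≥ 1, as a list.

rank→(start, suffix):
  0 → (21, 'abbac')
  1 → (24, 'ac')
  2 → (12, 'accdbbdbdabbac')
  3 → (23, 'bac')
  4 → (22, 'bbac')
  5 → (16, 'bbdbdabbac')
  6 → (6, 'bcbcccaccdbbdbdabbac')
  7 → (8, 'bcccaccdbbdbdabbac')
  8 → (19, 'bdabbac')
  9 → (17, 'bdbdabbac')
  10 → (25, 'c')
  11 → (11, 'caccdbbdbdabbac')
  12 → (7, 'cbcccaccdbbdbdabbac')
  13 → (10, 'ccaccdbbdbdabbac')
  14 → (9, 'cccaccdbbdbdabbac')
  15 → (13, 'ccdbbdbdabbac')
  16 → (2, 'ccddbcbcccaccdbbdbdabbac')
  17 → (14, 'cdbbdbdabbac')
  18 → (0, 'cdccddbcbcccaccdbbdbdabbac')
  19 → (3, 'cddbcbcccaccdbbdbdabbac')
  20 → (20, 'dabbac')
  21 → (15, 'dbbdbdabbac')
  22 → (5, 'dbcbcccaccdbbdbdabbac')
  23 → (18, 'dbdabbac')
  24 → (1, 'dccddbcbcccaccdbbdbdabbac')
  25 → (4, 'ddbcbcccaccdbbdbdabbac')

SA = [21, 24, 12, 23, 22, 16, 6, 8, 19, 17, 25, 11, 7, 10, 9, 13, 2, 14, 0, 3, 20, 15, 5, 18, 1, 4]
[i] adj suffixes → lcp
  [1] 21/24 → 1 ('a')
  [2] 24/12 → 2 ('ac')
  [3] 12/23 → 0 ('')
  [4] 23/22 → 1 ('b')
  [5] 22/16 → 2 ('bb')
  [6] 16/6 → 1 ('b')
  [7] 6/8 → 2 ('bc')
  [8] 8/19 → 1 ('b')
  [9] 19/17 → 2 ('bd')
  [10] 17/25 → 0 ('')
  [11] 25/11 → 1 ('c')
  [12] 11/7 → 1 ('c')
  [13] 7/10 → 1 ('c')
  [14] 10/9 → 2 ('cc')
  [15] 9/13 → 2 ('cc')
  [16] 13/2 → 3 ('ccd')
  [17] 2/14 → 1 ('c')
  [18] 14/0 → 2 ('cd')
  [19] 0/3 → 2 ('cd')
  [20] 3/20 → 0 ('')
  [21] 20/15 → 1 ('d')
  [22] 15/5 → 2 ('db')
  [23] 5/18 → 2 ('db')
  [24] 18/1 → 1 ('d')
  [25] 1/4 → 1 ('d')

[0, 1, 2, 0, 1, 2, 1, 2, 1, 2, 0, 1, 1, 1, 2, 2, 3, 1, 2, 2, 0, 1, 2, 2, 1, 1]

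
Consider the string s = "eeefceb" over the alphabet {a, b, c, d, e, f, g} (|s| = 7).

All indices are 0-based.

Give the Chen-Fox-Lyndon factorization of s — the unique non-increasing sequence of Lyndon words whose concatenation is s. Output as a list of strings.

emit factor 1: 'eeef' (i=0, period=4)
emit factor 2: 'ce' (i=4, period=2)
emit factor 3: 'b' (i=6, period=1)

["eeef", "ce", "b"]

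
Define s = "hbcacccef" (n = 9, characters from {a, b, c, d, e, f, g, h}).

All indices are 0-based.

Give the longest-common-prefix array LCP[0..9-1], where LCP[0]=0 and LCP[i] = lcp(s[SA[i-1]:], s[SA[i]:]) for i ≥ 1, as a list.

[0, 0, 0, 1, 2, 1, 0, 0, 0]

rank→(start, suffix):
  0 → (3, 'acccef')
  1 → (1, 'bcacccef')
  2 → (2, 'cacccef')
  3 → (4, 'cccef')
  4 → (5, 'ccef')
  5 → (6, 'cef')
  6 → (7, 'ef')
  7 → (8, 'f')
  8 → (0, 'hbcacccef')

SA = [3, 1, 2, 4, 5, 6, 7, 8, 0]
[i] adj suffixes → lcp
  [1] 3/1 → 0 ('')
  [2] 1/2 → 0 ('')
  [3] 2/4 → 1 ('c')
  [4] 4/5 → 2 ('cc')
  [5] 5/6 → 1 ('c')
  [6] 6/7 → 0 ('')
  [7] 7/8 → 0 ('')
  [8] 8/0 → 0 ('')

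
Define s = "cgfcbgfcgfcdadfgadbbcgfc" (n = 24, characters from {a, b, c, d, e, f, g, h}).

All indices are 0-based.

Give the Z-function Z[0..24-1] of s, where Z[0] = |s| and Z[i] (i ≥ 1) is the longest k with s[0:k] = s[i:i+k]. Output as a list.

[24, 0, 0, 1, 0, 0, 0, 4, 0, 0, 1, 0, 0, 0, 0, 0, 0, 0, 0, 0, 4, 0, 0, 1]

Z[0]=24
i=1: outside box; Z[1]=0
i=2: outside box; Z[2]=0
i=3: outside box; Z[3]=1 extend→box=[3,4)
i=4: outside box; Z[4]=0
i=5: outside box; Z[5]=0
i=6: outside box; Z[6]=0
i=7: outside box; Z[7]=4 extend→box=[7,11)
i=8: min(r-i=3, Z[1]=0)=0; Z[8]=0
i=9: min(r-i=2, Z[2]=0)=0; Z[9]=0
i=10: min(r-i=1, Z[3]=1)=1; Z[10]=1
i=11: outside box; Z[11]=0
i=12: outside box; Z[12]=0
i=13: outside box; Z[13]=0
i=14: outside box; Z[14]=0
i=15: outside box; Z[15]=0
i=16: outside box; Z[16]=0
i=17: outside box; Z[17]=0
i=18: outside box; Z[18]=0
i=19: outside box; Z[19]=0
i=20: outside box; Z[20]=4 extend→box=[20,24)
i=21: min(r-i=3, Z[1]=0)=0; Z[21]=0
i=22: min(r-i=2, Z[2]=0)=0; Z[22]=0
i=23: min(r-i=1, Z[3]=1)=1; Z[23]=1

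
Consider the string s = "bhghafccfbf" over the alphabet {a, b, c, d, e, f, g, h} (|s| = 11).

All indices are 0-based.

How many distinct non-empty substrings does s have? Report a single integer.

61

rank→(start, suffix):
  0 → (4, 'afccfbf')
  1 → (9, 'bf')
  2 → (0, 'bhghafccfbf')
  3 → (6, 'ccfbf')
  4 → (7, 'cfbf')
  5 → (10, 'f')
  6 → (8, 'fbf')
  7 → (5, 'fccfbf')
  8 → (2, 'ghafccfbf')
  9 → (3, 'hafccfbf')
  10 → (1, 'hghafccfbf')

SA = [4, 9, 0, 6, 7, 10, 8, 5, 2, 3, 1]
[i] adj suffixes → lcp
  [1] 4/9 → 0 ('')
  [2] 9/0 → 1 ('b')
  [3] 0/6 → 0 ('')
  [4] 6/7 → 1 ('c')
  [5] 7/10 → 0 ('')
  [6] 10/8 → 1 ('f')
  [7] 8/5 → 1 ('f')
  [8] 5/2 → 0 ('')
  [9] 2/3 → 0 ('')
  [10] 3/1 → 1 ('h')

n(n+1)/2 = 11·12/2 = 66
Σ LCP = 0 + 0 + 1 + 0 + 1 + 0 + 1 + 1 + 0 + 0 + 1 = 5
distinct = 66 − 5 = 61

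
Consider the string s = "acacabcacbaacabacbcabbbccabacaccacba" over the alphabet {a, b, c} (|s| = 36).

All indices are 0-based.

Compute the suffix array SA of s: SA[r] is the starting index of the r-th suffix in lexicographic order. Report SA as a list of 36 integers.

[35, 10, 25, 13, 19, 4, 11, 2, 0, 27, 32, 7, 15, 29, 34, 9, 26, 14, 20, 21, 17, 5, 22, 24, 12, 18, 3, 1, 31, 6, 28, 33, 8, 16, 23, 30]

rank | idx | suffix
   0 |  35 | a
   1 |  10 | aacabacbcabbbccabacaccacba
   2 |  25 | abacaccacba
   3 |  13 | abacbcabbbccabacaccacba
   4 |  19 | abbbccabacaccacba
   5 |   4 | abcacbaacabacbcabbbccabacaccacba
   6 |  11 | acabacbcabbbccabacaccacba
   7 |   2 | acabcacbaacabacbcabbbccabacaccacba
   8 |   0 | acacabcacbaacabacbcabbbccabacaccacba
   9 |  27 | acaccacba
  10 |  32 | acba
  11 |   7 | acbaacabacbcabbbccabacaccacba
  12 |  15 | acbcabbbccabacaccacba
  13 |  29 | accacba
  14 |  34 | ba
  15 |   9 | baacabacbcabbbccabacaccacba
  16 |  26 | bacaccacba
  17 |  14 | bacbcabbbccabacaccacba
  18 |  20 | bbbccabacaccacba
  19 |  21 | bbccabacaccacba
  20 |  17 | bcabbbccabacaccacba
  21 |   5 | bcacbaacabacbcabbbccabacaccacba
  22 |  22 | bccabacaccacba
  23 |  24 | cabacaccacba
  24 |  12 | cabacbcabbbccabacaccacba
  25 |  18 | cabbbccabacaccacba
  26 |   3 | cabcacbaacabacbcabbbccabacaccacba
  27 |   1 | cacabcacbaacabacbcabbbccabacaccacba
  28 |  31 | cacba
  29 |   6 | cacbaacabacbcabbbccabacaccacba
  30 |  28 | caccacba
  31 |  33 | cba
  32 |   8 | cbaacabacbcabbbccabacaccacba
  33 |  16 | cbcabbbccabacaccacba
  34 |  23 | ccabacaccacba
  35 |  30 | ccacba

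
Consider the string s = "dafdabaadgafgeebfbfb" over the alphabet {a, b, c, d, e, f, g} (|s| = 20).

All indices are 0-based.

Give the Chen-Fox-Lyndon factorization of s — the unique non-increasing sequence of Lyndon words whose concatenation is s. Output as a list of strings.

emit factor 1: 'd' (i=0, period=1)
emit factor 2: 'afd' (i=1, period=3)
emit factor 3: 'ab' (i=4, period=2)
emit factor 4: 'aadgafgeebfbfb' (i=6, period=14)

["d", "afd", "ab", "aadgafgeebfbfb"]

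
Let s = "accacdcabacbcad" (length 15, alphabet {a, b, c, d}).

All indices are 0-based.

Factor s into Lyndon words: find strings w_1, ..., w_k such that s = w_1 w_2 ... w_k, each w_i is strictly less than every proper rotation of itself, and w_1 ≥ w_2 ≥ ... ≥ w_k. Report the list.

["accacdc", "abacbcad"]

emit factor 1: 'accacdc' (i=0, period=7)
emit factor 2: 'abacbcad' (i=7, period=8)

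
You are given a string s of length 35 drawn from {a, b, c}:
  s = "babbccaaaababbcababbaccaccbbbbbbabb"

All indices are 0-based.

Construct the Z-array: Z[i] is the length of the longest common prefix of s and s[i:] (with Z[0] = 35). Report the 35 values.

Z[0]=35
i=1: fresh scan; Z[1]=0
i=2: fresh scan; Z[2]=1 extend→box=[2,3)
i=3: fresh scan; Z[3]=1 extend→box=[3,4)
i=4: fresh scan; Z[4]=0
i=5: fresh scan; Z[5]=0
i=6: fresh scan; Z[6]=0
i=7: fresh scan; Z[7]=0
i=8: fresh scan; Z[8]=0
i=9: fresh scan; Z[9]=0
i=10: fresh scan; Z[10]=5 extend→box=[10,15)
i=11: min(r-i=4, Z[1]=0)=0; Z[11]=0
i=12: min(r-i=3, Z[2]=1)=1; Z[12]=1
i=13: min(r-i=2, Z[3]=1)=1; Z[13]=1
i=14: min(r-i=1, Z[4]=0)=0; Z[14]=0
i=15: fresh scan; Z[15]=0
i=16: fresh scan; Z[16]=4 extend→box=[16,20)
i=17: min(r-i=3, Z[1]=0)=0; Z[17]=0
i=18: min(r-i=2, Z[2]=1)=1; Z[18]=1
i=19: min(r-i=1, Z[3]=1)=1; Z[19]=2 extend→box=[19,21)
i=20: min(r-i=1, Z[1]=0)=0; Z[20]=0
i=21: fresh scan; Z[21]=0
i=22: fresh scan; Z[22]=0
i=23: fresh scan; Z[23]=0
i=24: fresh scan; Z[24]=0
i=25: fresh scan; Z[25]=0
i=26: fresh scan; Z[26]=1 extend→box=[26,27)
i=27: fresh scan; Z[27]=1 extend→box=[27,28)
i=28: fresh scan; Z[28]=1 extend→box=[28,29)
i=29: fresh scan; Z[29]=1 extend→box=[29,30)
i=30: fresh scan; Z[30]=1 extend→box=[30,31)
i=31: fresh scan; Z[31]=4 extend→box=[31,35)
i=32: min(r-i=3, Z[1]=0)=0; Z[32]=0
i=33: min(r-i=2, Z[2]=1)=1; Z[33]=1
i=34: min(r-i=1, Z[3]=1)=1; Z[34]=1

[35, 0, 1, 1, 0, 0, 0, 0, 0, 0, 5, 0, 1, 1, 0, 0, 4, 0, 1, 2, 0, 0, 0, 0, 0, 0, 1, 1, 1, 1, 1, 4, 0, 1, 1]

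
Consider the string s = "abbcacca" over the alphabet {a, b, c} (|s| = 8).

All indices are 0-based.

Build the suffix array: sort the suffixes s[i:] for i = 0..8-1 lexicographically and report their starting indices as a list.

rank | idx | suffix
   0 |   7 | a
   1 |   0 | abbcacca
   2 |   4 | acca
   3 |   1 | bbcacca
   4 |   2 | bcacca
   5 |   6 | ca
   6 |   3 | cacca
   7 |   5 | cca

[7, 0, 4, 1, 2, 6, 3, 5]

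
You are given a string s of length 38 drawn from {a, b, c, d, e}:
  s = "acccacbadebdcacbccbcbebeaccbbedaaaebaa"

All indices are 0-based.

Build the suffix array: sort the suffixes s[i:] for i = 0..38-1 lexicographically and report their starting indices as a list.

sorted suffixes:
  #0 SA[0]=37  'a'
  #1 SA[1]=36  'aa'
  #2 SA[2]=31  'aaaebaa'
  #3 SA[3]=32  'aaebaa'
  #4 SA[4]=4  'acbadebdcacbccbcbebeaccbbedaaaebaa'
  #5 SA[5]=13  'acbccbcbebeaccbbedaaaebaa'
  #6 SA[6]=24  'accbbedaaaebaa'
  #7 SA[7]=0  'acccacbadebdcacbccbcbebeaccbbedaaaebaa'
  #8 SA[8]=7  'adebdcacbccbcbebeaccbbedaaaebaa'
  #9 SA[9]=33  'aebaa'
  #10 SA[10]=35  'baa'
  #11 SA[11]=6  'badebdcacbccbcbebeaccbbedaaaebaa'
  #12 SA[12]=27  'bbedaaaebaa'
  #13 SA[13]=18  'bcbebeaccbbedaaaebaa'
  #14 SA[14]=15  'bccbcbebeaccbbedaaaebaa'
  #15 SA[15]=10  'bdcacbccbcbebeaccbbedaaaebaa'
  #16 SA[16]=22  'beaccbbedaaaebaa'
  #17 SA[17]=20  'bebeaccbbedaaaebaa'
  #18 SA[18]=28  'bedaaaebaa'
  #19 SA[19]=3  'cacbadebdcacbccbcbebeaccbbedaaaebaa'
  #20 SA[20]=12  'cacbccbcbebeaccbbedaaaebaa'
  #21 SA[21]=5  'cbadebdcacbccbcbebeaccbbedaaaebaa'
  #22 SA[22]=26  'cbbedaaaebaa'
  #23 SA[23]=17  'cbcbebeaccbbedaaaebaa'
  #24 SA[24]=14  'cbccbcbebeaccbbedaaaebaa'
  #25 SA[25]=19  'cbebeaccbbedaaaebaa'
  #26 SA[26]=2  'ccacbadebdcacbccbcbebeaccbbedaaaebaa'
  #27 SA[27]=25  'ccbbedaaaebaa'
  #28 SA[28]=16  'ccbcbebeaccbbedaaaebaa'
  #29 SA[29]=1  'cccacbadebdcacbccbcbebeaccbbedaaaebaa'
  #30 SA[30]=30  'daaaebaa'
  #31 SA[31]=11  'dcacbccbcbebeaccbbedaaaebaa'
  #32 SA[32]=8  'debdcacbccbcbebeaccbbedaaaebaa'
  #33 SA[33]=23  'eaccbbedaaaebaa'
  #34 SA[34]=34  'ebaa'
  #35 SA[35]=9  'ebdcacbccbcbebeaccbbedaaaebaa'
  #36 SA[36]=21  'ebeaccbbedaaaebaa'
  #37 SA[37]=29  'edaaaebaa'

[37, 36, 31, 32, 4, 13, 24, 0, 7, 33, 35, 6, 27, 18, 15, 10, 22, 20, 28, 3, 12, 5, 26, 17, 14, 19, 2, 25, 16, 1, 30, 11, 8, 23, 34, 9, 21, 29]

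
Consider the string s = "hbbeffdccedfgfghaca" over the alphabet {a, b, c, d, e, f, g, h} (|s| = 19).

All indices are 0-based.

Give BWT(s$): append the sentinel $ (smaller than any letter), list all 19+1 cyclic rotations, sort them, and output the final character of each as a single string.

rank  rotation              last
    0  $hbbeffdccedfgfghaca  a
    1  a$hbbeffdccedfgfghac  c
    2  aca$hbbeffdccedfgfgh  h
    3  bbeffdccedfgfghaca$h  h
    4  beffdccedfgfghaca$hb  b
    5  ca$hbbeffdccedfgfgha  a
    6  ccedfgfghaca$hbbeffd  d
    7  cedfgfghaca$hbbeffdc  c
    8  dccedfgfghaca$hbbeff  f
    9  dfgfghaca$hbbeffdcce  e
   10  edfgfghaca$hbbeffdcc  c
   11  effdccedfgfghaca$hbb  b
   12  fdccedfgfghaca$hbbef  f
   13  ffdccedfgfghaca$hbbe  e
   14  fgfghaca$hbbeffdcced  d
   15  fghaca$hbbeffdccedfg  g
   16  gfghaca$hbbeffdccedf  f
   17  ghaca$hbbeffdccedfgf  f
   18  haca$hbbeffdccedfgfg  g
   19  hbbeffdccedfgfghaca$  $

achhbadcfecbfedgffg$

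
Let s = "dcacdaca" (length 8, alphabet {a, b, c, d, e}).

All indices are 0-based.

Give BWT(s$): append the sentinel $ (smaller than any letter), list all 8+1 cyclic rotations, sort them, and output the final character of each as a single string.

acdcadac$

rank  rotation   last
    0  $dcacdaca  a
    1  a$dcacdac  c
    2  aca$dcacd  d
    3  acdaca$dc  c
    4  ca$dcacda  a
    5  cacdaca$d  d
    6  cdaca$dca  a
    7  daca$dcac  c
    8  dcacdaca$  $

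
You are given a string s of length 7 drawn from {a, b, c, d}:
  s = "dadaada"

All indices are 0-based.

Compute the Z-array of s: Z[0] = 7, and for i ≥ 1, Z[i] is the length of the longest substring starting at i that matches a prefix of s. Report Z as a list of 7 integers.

Z[0]=7
i=1: fresh scan; Z[1]=0
i=2: fresh scan; Z[2]=2 grow→box=[2,4)
i=3: min(r-i=1, Z[1]=0)=0; Z[3]=0
i=4: fresh scan; Z[4]=0
i=5: fresh scan; Z[5]=2 grow→box=[5,7)
i=6: min(r-i=1, Z[1]=0)=0; Z[6]=0

[7, 0, 2, 0, 0, 2, 0]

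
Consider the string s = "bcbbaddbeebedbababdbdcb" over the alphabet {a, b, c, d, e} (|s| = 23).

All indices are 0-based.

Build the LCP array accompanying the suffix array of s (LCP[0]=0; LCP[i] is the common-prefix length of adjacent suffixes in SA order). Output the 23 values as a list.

[0, 2, 1, 0, 1, 3, 2, 1, 1, 1, 2, 1, 2, 0, 2, 0, 2, 2, 1, 1, 0, 1, 1]

sorted suffixes:
  #0 SA[0]=14  'ababdbdcb'
  #1 SA[1]=16  'abdbdcb'
  #2 SA[2]=4  'addbeebedbababdbdcb'
  #3 SA[3]=22  'b'
  #4 SA[4]=13  'bababdbdcb'
  #5 SA[5]=15  'babdbdcb'
  #6 SA[6]=3  'baddbeebedbababdbdcb'
  #7 SA[7]=2  'bbaddbeebedbababdbdcb'
  #8 SA[8]=0  'bcbbaddbeebedbababdbdcb'
  #9 SA[9]=17  'bdbdcb'
  #10 SA[10]=19  'bdcb'
  #11 SA[11]=10  'bedbababdbdcb'
  #12 SA[12]=7  'beebedbababdbdcb'
  #13 SA[13]=21  'cb'
  #14 SA[14]=1  'cbbaddbeebedbababdbdcb'
  #15 SA[15]=12  'dbababdbdcb'
  #16 SA[16]=18  'dbdcb'
  #17 SA[17]=6  'dbeebedbababdbdcb'
  #18 SA[18]=20  'dcb'
  #19 SA[19]=5  'ddbeebedbababdbdcb'
  #20 SA[20]=9  'ebedbababdbdcb'
  #21 SA[21]=11  'edbababdbdcb'
  #22 SA[22]=8  'eebedbababdbdcb'

SA = [14, 16, 4, 22, 13, 15, 3, 2, 0, 17, 19, 10, 7, 21, 1, 12, 18, 6, 20, 5, 9, 11, 8]
i: (SA[i-1],SA[i]) lcp shared
  1: (14,16) 2 'ab'
  2: (16,4) 1 'a'
  3: (4,22) 0 ''
  4: (22,13) 1 'b'
  5: (13,15) 3 'bab'
  6: (15,3) 2 'ba'
  7: (3,2) 1 'b'
  8: (2,0) 1 'b'
  9: (0,17) 1 'b'
  10: (17,19) 2 'bd'
  11: (19,10) 1 'b'
  12: (10,7) 2 'be'
  13: (7,21) 0 ''
  14: (21,1) 2 'cb'
  15: (1,12) 0 ''
  16: (12,18) 2 'db'
  17: (18,6) 2 'db'
  18: (6,20) 1 'd'
  19: (20,5) 1 'd'
  20: (5,9) 0 ''
  21: (9,11) 1 'e'
  22: (11,8) 1 'e'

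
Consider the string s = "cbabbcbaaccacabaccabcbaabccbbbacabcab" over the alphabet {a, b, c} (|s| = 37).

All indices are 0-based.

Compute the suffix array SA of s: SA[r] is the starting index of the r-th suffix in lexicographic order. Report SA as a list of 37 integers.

rank | idx | suffix
   0 |  22 | aabccbbbacabcab
   1 |   7 | aaccacabaccabcbaabccbbbacabcab
   2 |  35 | ab
   3 |  13 | abaccabcbaabccbbbacabcab
   4 |   2 | abbcbaaccacabaccabcbaabccbbbacabcab
   5 |  32 | abcab
   6 |  18 | abcbaabccbbbacabcab
   7 |  23 | abccbbbacabcab
   8 |  11 | acabaccabcbaabccbbbacabcab
   9 |  30 | acabcab
  10 |  15 | accabcbaabccbbbacabcab
  11 |   8 | accacabaccabcbaabccbbbacabcab
  12 |  36 | b
  13 |  21 | baabccbbbacabcab
  14 |   6 | baaccacabaccabcbaabccbbbacabcab
  15 |   1 | babbcbaaccacabaccabcbaabccbbbacabcab
  16 |  29 | bacabcab
  17 |  14 | baccabcbaabccbbbacabcab
  18 |  28 | bbacabcab
  19 |  27 | bbbacabcab
  20 |   3 | bbcbaaccacabaccabcbaabccbbbacabcab
  21 |  33 | bcab
  22 |  19 | bcbaabccbbbacabcab
  23 |   4 | bcbaaccacabaccabcbaabccbbbacabcab
  24 |  24 | bccbbbacabcab
  25 |  34 | cab
  26 |  12 | cabaccabcbaabccbbbacabcab
  27 |  31 | cabcab
  28 |  17 | cabcbaabccbbbacabcab
  29 |  10 | cacabaccabcbaabccbbbacabcab
  30 |  20 | cbaabccbbbacabcab
  31 |   5 | cbaaccacabaccabcbaabccbbbacabcab
  32 |   0 | cbabbcbaaccacabaccabcbaabccbbbacabcab
  33 |  26 | cbbbacabcab
  34 |  16 | ccabcbaabccbbbacabcab
  35 |   9 | ccacabaccabcbaabccbbbacabcab
  36 |  25 | ccbbbacabcab

[22, 7, 35, 13, 2, 32, 18, 23, 11, 30, 15, 8, 36, 21, 6, 1, 29, 14, 28, 27, 3, 33, 19, 4, 24, 34, 12, 31, 17, 10, 20, 5, 0, 26, 16, 9, 25]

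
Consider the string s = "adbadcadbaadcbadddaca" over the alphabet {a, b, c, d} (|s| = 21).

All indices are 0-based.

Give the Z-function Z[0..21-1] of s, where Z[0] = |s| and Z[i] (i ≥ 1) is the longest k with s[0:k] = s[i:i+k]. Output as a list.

[21, 0, 0, 2, 0, 0, 4, 0, 0, 1, 2, 0, 0, 0, 2, 0, 0, 0, 1, 0, 1]

Z[0]=21
i=1: outside box; Z[1]=0
i=2: outside box; Z[2]=0
i=3: outside box; Z[3]=2 grow→box=[3,5)
i=4: min(r-i=1, Z[1]=0)=0; Z[4]=0
i=5: outside box; Z[5]=0
i=6: outside box; Z[6]=4 grow→box=[6,10)
i=7: min(r-i=3, Z[1]=0)=0; Z[7]=0
i=8: min(r-i=2, Z[2]=0)=0; Z[8]=0
i=9: min(r-i=1, Z[3]=2)=1; Z[9]=1
i=10: outside box; Z[10]=2 grow→box=[10,12)
i=11: min(r-i=1, Z[1]=0)=0; Z[11]=0
i=12: outside box; Z[12]=0
i=13: outside box; Z[13]=0
i=14: outside box; Z[14]=2 grow→box=[14,16)
i=15: min(r-i=1, Z[1]=0)=0; Z[15]=0
i=16: outside box; Z[16]=0
i=17: outside box; Z[17]=0
i=18: outside box; Z[18]=1 grow→box=[18,19)
i=19: outside box; Z[19]=0
i=20: outside box; Z[20]=1 grow→box=[20,21)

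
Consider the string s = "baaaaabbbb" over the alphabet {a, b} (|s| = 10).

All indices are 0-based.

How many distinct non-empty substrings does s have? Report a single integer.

38

rank | idx | suffix
   0 |   1 | aaaaabbbb
   1 |   2 | aaaabbbb
   2 |   3 | aaabbbb
   3 |   4 | aabbbb
   4 |   5 | abbbb
   5 |   9 | b
   6 |   0 | baaaaabbbb
   7 |   8 | bb
   8 |   7 | bbb
   9 |   6 | bbbb

SA = [1, 2, 3, 4, 5, 9, 0, 8, 7, 6]
rank  pair      lcp
   1  s[1:],s[2:]  4  'aaaa'
   2  s[2:],s[3:]  3  'aaa'
   3  s[3:],s[4:]  2  'aa'
   4  s[4:],s[5:]  1  'a'
   5  s[5:],s[9:]  0  ''
   6  s[9:],s[0:]  1  'b'
   7  s[0:],s[8:]  1  'b'
   8  s[8:],s[7:]  2  'bb'
   9  s[7:],s[6:]  3  'bbb'

n(n+1)/2 = 10·11/2 = 55
Σ LCP = 0 + 4 + 3 + 2 + 1 + 0 + 1 + 1 + 2 + 3 = 17
distinct = 55 − 17 = 38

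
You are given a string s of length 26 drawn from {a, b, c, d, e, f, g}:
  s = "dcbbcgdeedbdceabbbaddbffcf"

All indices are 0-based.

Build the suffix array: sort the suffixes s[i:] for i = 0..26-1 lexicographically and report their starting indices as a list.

[14, 18, 17, 16, 15, 2, 3, 10, 21, 1, 12, 24, 4, 9, 20, 0, 11, 19, 6, 13, 8, 7, 25, 23, 22, 5]

rank | idx | suffix
   0 |  14 | abbbaddbffcf
   1 |  18 | addbffcf
   2 |  17 | baddbffcf
   3 |  16 | bbaddbffcf
   4 |  15 | bbbaddbffcf
   5 |   2 | bbcgdeedbdceabbbaddbffcf
   6 |   3 | bcgdeedbdceabbbaddbffcf
   7 |  10 | bdceabbbaddbffcf
   8 |  21 | bffcf
   9 |   1 | cbbcgdeedbdceabbbaddbffcf
  10 |  12 | ceabbbaddbffcf
  11 |  24 | cf
  12 |   4 | cgdeedbdceabbbaddbffcf
  13 |   9 | dbdceabbbaddbffcf
  14 |  20 | dbffcf
  15 |   0 | dcbbcgdeedbdceabbbaddbffcf
  16 |  11 | dceabbbaddbffcf
  17 |  19 | ddbffcf
  18 |   6 | deedbdceabbbaddbffcf
  19 |  13 | eabbbaddbffcf
  20 |   8 | edbdceabbbaddbffcf
  21 |   7 | eedbdceabbbaddbffcf
  22 |  25 | f
  23 |  23 | fcf
  24 |  22 | ffcf
  25 |   5 | gdeedbdceabbbaddbffcf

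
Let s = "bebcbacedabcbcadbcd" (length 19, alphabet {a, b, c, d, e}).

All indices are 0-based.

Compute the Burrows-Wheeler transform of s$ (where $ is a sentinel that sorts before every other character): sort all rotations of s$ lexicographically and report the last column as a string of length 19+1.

rank  rotation              last
    0  $bebcbacedabcbcadbcd  d
    1  abcbcadbcd$bebcbaced  d
    2  acedabcbcadbcd$bebcb  b
    3  adbcd$bebcbacedabcbc  c
    4  bacedabcbcadbcd$bebc  c
    5  bcadbcd$bebcbacedabc  c
    6  bcbacedabcbcadbcd$be  e
    7  bcbcadbcd$bebcbaceda  a
    8  bcd$bebcbacedabcbcad  d
    9  bebcbacedabcbcadbcd$  $
   10  cadbcd$bebcbacedabcb  b
   11  cbacedabcbcadbcd$beb  b
   12  cbcadbcd$bebcbacedab  b
   13  cd$bebcbacedabcbcadb  b
   14  cedabcbcadbcd$bebcba  a
   15  d$bebcbacedabcbcadbc  c
   16  dabcbcadbcd$bebcbace  e
   17  dbcd$bebcbacedabcbca  a
   18  ebcbacedabcbcadbcd$b  b
   19  edabcbcadbcd$bebcbac  c

ddbcccead$bbbbaceabc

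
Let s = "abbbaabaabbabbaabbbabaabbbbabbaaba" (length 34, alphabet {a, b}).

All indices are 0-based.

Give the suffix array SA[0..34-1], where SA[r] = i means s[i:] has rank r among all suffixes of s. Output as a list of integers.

[33, 30, 4, 7, 14, 21, 31, 5, 19, 27, 11, 8, 0, 15, 22, 32, 29, 3, 6, 13, 20, 18, 26, 10, 28, 2, 12, 17, 25, 9, 1, 16, 24, 23]

sorted suffixes:
  #0 SA[0]=33  'a'
  #1 SA[1]=30  'aaba'
  #2 SA[2]=4  'aabaabbabbaabbbabaabbbbabbaaba'
  #3 SA[3]=7  'aabbabbaabbbabaabbbbabbaaba'
  #4 SA[4]=14  'aabbbabaabbbbabbaaba'
  #5 SA[5]=21  'aabbbbabbaaba'
  #6 SA[6]=31  'aba'
  #7 SA[7]=5  'abaabbabbaabbbabaabbbbabbaaba'
  #8 SA[8]=19  'abaabbbbabbaaba'
  #9 SA[9]=27  'abbaaba'
  #10 SA[10]=11  'abbaabbbabaabbbbabbaaba'
  #11 SA[11]=8  'abbabbaabbbabaabbbbabbaaba'
  #12 SA[12]=0  'abbbaabaabbabbaabbbabaabbbbabbaaba'
  #13 SA[13]=15  'abbbabaabbbbabbaaba'
  #14 SA[14]=22  'abbbbabbaaba'
  #15 SA[15]=32  'ba'
  #16 SA[16]=29  'baaba'
  #17 SA[17]=3  'baabaabbabbaabbbabaabbbbabbaaba'
  #18 SA[18]=6  'baabbabbaabbbabaabbbbabbaaba'
  #19 SA[19]=13  'baabbbabaabbbbabbaaba'
  #20 SA[20]=20  'baabbbbabbaaba'
  #21 SA[21]=18  'babaabbbbabbaaba'
  #22 SA[22]=26  'babbaaba'
  #23 SA[23]=10  'babbaabbbabaabbbbabbaaba'
  #24 SA[24]=28  'bbaaba'
  #25 SA[25]=2  'bbaabaabbabbaabbbabaabbbbabbaaba'
  #26 SA[26]=12  'bbaabbbabaabbbbabbaaba'
  #27 SA[27]=17  'bbabaabbbbabbaaba'
  #28 SA[28]=25  'bbabbaaba'
  #29 SA[29]=9  'bbabbaabbbabaabbbbabbaaba'
  #30 SA[30]=1  'bbbaabaabbabbaabbbabaabbbbabbaaba'
  #31 SA[31]=16  'bbbabaabbbbabbaaba'
  #32 SA[32]=24  'bbbabbaaba'
  #33 SA[33]=23  'bbbbabbaaba'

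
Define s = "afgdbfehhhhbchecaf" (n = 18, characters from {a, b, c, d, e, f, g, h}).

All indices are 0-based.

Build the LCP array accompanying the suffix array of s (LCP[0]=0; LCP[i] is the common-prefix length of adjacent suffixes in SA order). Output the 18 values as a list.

sorted suffixes:
  #0 SA[0]=16  'af'
  #1 SA[1]=0  'afgdbfehhhhbchecaf'
  #2 SA[2]=11  'bchecaf'
  #3 SA[3]=4  'bfehhhhbchecaf'
  #4 SA[4]=15  'caf'
  #5 SA[5]=12  'checaf'
  #6 SA[6]=3  'dbfehhhhbchecaf'
  #7 SA[7]=14  'ecaf'
  #8 SA[8]=6  'ehhhhbchecaf'
  #9 SA[9]=17  'f'
  #10 SA[10]=5  'fehhhhbchecaf'
  #11 SA[11]=1  'fgdbfehhhhbchecaf'
  #12 SA[12]=2  'gdbfehhhhbchecaf'
  #13 SA[13]=10  'hbchecaf'
  #14 SA[14]=13  'hecaf'
  #15 SA[15]=9  'hhbchecaf'
  #16 SA[16]=8  'hhhbchecaf'
  #17 SA[17]=7  'hhhhbchecaf'

SA = [16, 0, 11, 4, 15, 12, 3, 14, 6, 17, 5, 1, 2, 10, 13, 9, 8, 7]
i: (SA[i-1],SA[i]) lcp shared
  1: (16,0) 2 'af'
  2: (0,11) 0 ''
  3: (11,4) 1 'b'
  4: (4,15) 0 ''
  5: (15,12) 1 'c'
  6: (12,3) 0 ''
  7: (3,14) 0 ''
  8: (14,6) 1 'e'
  9: (6,17) 0 ''
  10: (17,5) 1 'f'
  11: (5,1) 1 'f'
  12: (1,2) 0 ''
  13: (2,10) 0 ''
  14: (10,13) 1 'h'
  15: (13,9) 1 'h'
  16: (9,8) 2 'hh'
  17: (8,7) 3 'hhh'

[0, 2, 0, 1, 0, 1, 0, 0, 1, 0, 1, 1, 0, 0, 1, 1, 2, 3]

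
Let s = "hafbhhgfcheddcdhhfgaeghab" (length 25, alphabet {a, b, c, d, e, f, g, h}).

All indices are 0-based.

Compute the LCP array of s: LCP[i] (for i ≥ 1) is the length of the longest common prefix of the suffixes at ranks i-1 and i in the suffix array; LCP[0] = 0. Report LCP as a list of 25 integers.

[0, 1, 1, 0, 1, 0, 1, 0, 1, 1, 0, 1, 0, 1, 1, 0, 1, 1, 0, 2, 1, 1, 1, 1, 2]

rank | idx | suffix
   0 |  23 | ab
   1 |  19 | aeghab
   2 |   1 | afbhhgfcheddcdhhfgaeghab
   3 |  24 | b
   4 |   3 | bhhgfcheddcdhhfgaeghab
   5 |  13 | cdhhfgaeghab
   6 |   8 | cheddcdhhfgaeghab
   7 |  12 | dcdhhfgaeghab
   8 |  11 | ddcdhhfgaeghab
   9 |  14 | dhhfgaeghab
  10 |  10 | eddcdhhfgaeghab
  11 |  20 | eghab
  12 |   2 | fbhhgfcheddcdhhfgaeghab
  13 |   7 | fcheddcdhhfgaeghab
  14 |  17 | fgaeghab
  15 |  18 | gaeghab
  16 |   6 | gfcheddcdhhfgaeghab
  17 |  21 | ghab
  18 |  22 | hab
  19 |   0 | hafbhhgfcheddcdhhfgaeghab
  20 |   9 | heddcdhhfgaeghab
  21 |  16 | hfgaeghab
  22 |   5 | hgfcheddcdhhfgaeghab
  23 |  15 | hhfgaeghab
  24 |   4 | hhgfcheddcdhhfgaeghab

SA = [23, 19, 1, 24, 3, 13, 8, 12, 11, 14, 10, 20, 2, 7, 17, 18, 6, 21, 22, 0, 9, 16, 5, 15, 4]
[i] adj suffixes → lcp
  [1] 23/19 → 1 ('a')
  [2] 19/1 → 1 ('a')
  [3] 1/24 → 0 ('')
  [4] 24/3 → 1 ('b')
  [5] 3/13 → 0 ('')
  [6] 13/8 → 1 ('c')
  [7] 8/12 → 0 ('')
  [8] 12/11 → 1 ('d')
  [9] 11/14 → 1 ('d')
  [10] 14/10 → 0 ('')
  [11] 10/20 → 1 ('e')
  [12] 20/2 → 0 ('')
  [13] 2/7 → 1 ('f')
  [14] 7/17 → 1 ('f')
  [15] 17/18 → 0 ('')
  [16] 18/6 → 1 ('g')
  [17] 6/21 → 1 ('g')
  [18] 21/22 → 0 ('')
  [19] 22/0 → 2 ('ha')
  [20] 0/9 → 1 ('h')
  [21] 9/16 → 1 ('h')
  [22] 16/5 → 1 ('h')
  [23] 5/15 → 1 ('h')
  [24] 15/4 → 2 ('hh')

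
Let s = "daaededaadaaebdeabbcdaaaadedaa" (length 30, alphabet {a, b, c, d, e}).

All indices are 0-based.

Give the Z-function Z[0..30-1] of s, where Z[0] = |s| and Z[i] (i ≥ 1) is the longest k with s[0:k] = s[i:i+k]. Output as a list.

[30, 0, 0, 0, 1, 0, 3, 0, 0, 4, 0, 0, 0, 0, 1, 0, 0, 0, 0, 0, 3, 0, 0, 0, 0, 1, 0, 3, 0, 0]

Z[0]=30
i=1: outside box; Z[1]=0
i=2: outside box; Z[2]=0
i=3: outside box; Z[3]=0
i=4: outside box; Z[4]=1 scan→box=[4,5)
i=5: outside box; Z[5]=0
i=6: outside box; Z[6]=3 scan→box=[6,9)
i=7: min(r-i=2, Z[1]=0)=0; Z[7]=0
i=8: min(r-i=1, Z[2]=0)=0; Z[8]=0
i=9: outside box; Z[9]=4 scan→box=[9,13)
i=10: min(r-i=3, Z[1]=0)=0; Z[10]=0
i=11: min(r-i=2, Z[2]=0)=0; Z[11]=0
i=12: min(r-i=1, Z[3]=0)=0; Z[12]=0
i=13: outside box; Z[13]=0
i=14: outside box; Z[14]=1 scan→box=[14,15)
i=15: outside box; Z[15]=0
i=16: outside box; Z[16]=0
i=17: outside box; Z[17]=0
i=18: outside box; Z[18]=0
i=19: outside box; Z[19]=0
i=20: outside box; Z[20]=3 scan→box=[20,23)
i=21: min(r-i=2, Z[1]=0)=0; Z[21]=0
i=22: min(r-i=1, Z[2]=0)=0; Z[22]=0
i=23: outside box; Z[23]=0
i=24: outside box; Z[24]=0
i=25: outside box; Z[25]=1 scan→box=[25,26)
i=26: outside box; Z[26]=0
i=27: outside box; Z[27]=3 scan→box=[27,30)
i=28: min(r-i=2, Z[1]=0)=0; Z[28]=0
i=29: min(r-i=1, Z[2]=0)=0; Z[29]=0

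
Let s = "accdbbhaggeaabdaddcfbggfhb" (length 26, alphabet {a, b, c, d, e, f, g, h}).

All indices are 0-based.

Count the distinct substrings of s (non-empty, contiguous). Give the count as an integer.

332

sorted suffixes:
  #0 SA[0]=11  'aabdaddcfbggfhb'
  #1 SA[1]=12  'abdaddcfbggfhb'
  #2 SA[2]=0  'accdbbhaggeaabdaddcfbggfhb'
  #3 SA[3]=15  'addcfbggfhb'
  #4 SA[4]=7  'aggeaabdaddcfbggfhb'
  #5 SA[5]=25  'b'
  #6 SA[6]=4  'bbhaggeaabdaddcfbggfhb'
  #7 SA[7]=13  'bdaddcfbggfhb'
  #8 SA[8]=20  'bggfhb'
  #9 SA[9]=5  'bhaggeaabdaddcfbggfhb'
  #10 SA[10]=1  'ccdbbhaggeaabdaddcfbggfhb'
  #11 SA[11]=2  'cdbbhaggeaabdaddcfbggfhb'
  #12 SA[12]=18  'cfbggfhb'
  #13 SA[13]=14  'daddcfbggfhb'
  #14 SA[14]=3  'dbbhaggeaabdaddcfbggfhb'
  #15 SA[15]=17  'dcfbggfhb'
  #16 SA[16]=16  'ddcfbggfhb'
  #17 SA[17]=10  'eaabdaddcfbggfhb'
  #18 SA[18]=19  'fbggfhb'
  #19 SA[19]=23  'fhb'
  #20 SA[20]=9  'geaabdaddcfbggfhb'
  #21 SA[21]=22  'gfhb'
  #22 SA[22]=8  'ggeaabdaddcfbggfhb'
  #23 SA[23]=21  'ggfhb'
  #24 SA[24]=6  'haggeaabdaddcfbggfhb'
  #25 SA[25]=24  'hb'

SA = [11, 12, 0, 15, 7, 25, 4, 13, 20, 5, 1, 2, 18, 14, 3, 17, 16, 10, 19, 23, 9, 22, 8, 21, 6, 24]
rank  pair      lcp
   1  s[11:],s[12:]  1  'a'
   2  s[12:],s[0:]  1  'a'
   3  s[0:],s[15:]  1  'a'
   4  s[15:],s[7:]  1  'a'
   5  s[7:],s[25:]  0  ''
   6  s[25:],s[4:]  1  'b'
   7  s[4:],s[13:]  1  'b'
   8  s[13:],s[20:]  1  'b'
   9  s[20:],s[5:]  1  'b'
  10  s[5:],s[1:]  0  ''
  11  s[1:],s[2:]  1  'c'
  12  s[2:],s[18:]  1  'c'
  13  s[18:],s[14:]  0  ''
  14  s[14:],s[3:]  1  'd'
  15  s[3:],s[17:]  1  'd'
  16  s[17:],s[16:]  1  'd'
  17  s[16:],s[10:]  0  ''
  18  s[10:],s[19:]  0  ''
  19  s[19:],s[23:]  1  'f'
  20  s[23:],s[9:]  0  ''
  21  s[9:],s[22:]  1  'g'
  22  s[22:],s[8:]  1  'g'
  23  s[8:],s[21:]  2  'gg'
  24  s[21:],s[6:]  0  ''
  25  s[6:],s[24:]  1  'h'

n(n+1)/2 = 26·27/2 = 351
Σ LCP = 0 + 1 + 1 + 1 + 1 + 0 + 1 + 1 + 1 + 1 + 0 + 1 + 1 + 0 + 1 + 1 + 1 + 0 + 0 + 1 + 0 + 1 + 1 + 2 + 0 + 1 = 19
distinct = 351 − 19 = 332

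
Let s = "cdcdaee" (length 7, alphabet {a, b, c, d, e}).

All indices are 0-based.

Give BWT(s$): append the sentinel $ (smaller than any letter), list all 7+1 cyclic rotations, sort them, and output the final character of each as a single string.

rank  rotation  last
    0  $cdcdaee  e
    1  aee$cdcd  d
    2  cdaee$cd  d
    3  cdcdaee$  $
    4  daee$cdc  c
    5  dcdaee$c  c
    6  e$cdcdae  e
    7  ee$cdcda  a

edd$ccea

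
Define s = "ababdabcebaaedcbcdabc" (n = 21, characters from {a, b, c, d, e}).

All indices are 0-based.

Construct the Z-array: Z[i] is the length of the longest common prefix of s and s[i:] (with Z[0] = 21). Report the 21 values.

[21, 0, 2, 0, 0, 2, 0, 0, 0, 0, 1, 1, 0, 0, 0, 0, 0, 0, 2, 0, 0]

Z[0]=21
i=1: fresh scan; Z[1]=0
i=2: fresh scan; Z[2]=2 scan→box=[2,4)
i=3: min(r-i=1, Z[1]=0)=0; Z[3]=0
i=4: fresh scan; Z[4]=0
i=5: fresh scan; Z[5]=2 scan→box=[5,7)
i=6: min(r-i=1, Z[1]=0)=0; Z[6]=0
i=7: fresh scan; Z[7]=0
i=8: fresh scan; Z[8]=0
i=9: fresh scan; Z[9]=0
i=10: fresh scan; Z[10]=1 scan→box=[10,11)
i=11: fresh scan; Z[11]=1 scan→box=[11,12)
i=12: fresh scan; Z[12]=0
i=13: fresh scan; Z[13]=0
i=14: fresh scan; Z[14]=0
i=15: fresh scan; Z[15]=0
i=16: fresh scan; Z[16]=0
i=17: fresh scan; Z[17]=0
i=18: fresh scan; Z[18]=2 scan→box=[18,20)
i=19: min(r-i=1, Z[1]=0)=0; Z[19]=0
i=20: fresh scan; Z[20]=0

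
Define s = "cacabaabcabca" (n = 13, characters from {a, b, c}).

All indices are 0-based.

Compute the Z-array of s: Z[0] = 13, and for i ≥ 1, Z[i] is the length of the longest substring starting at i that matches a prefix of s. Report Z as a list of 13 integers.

[13, 0, 2, 0, 0, 0, 0, 0, 2, 0, 0, 2, 0]

Z[0]=13
i=1: outside box; Z[1]=0
i=2: outside box; Z[2]=2 extend→box=[2,4)
i=3: min(r-i=1, Z[1]=0)=0; Z[3]=0
i=4: outside box; Z[4]=0
i=5: outside box; Z[5]=0
i=6: outside box; Z[6]=0
i=7: outside box; Z[7]=0
i=8: outside box; Z[8]=2 extend→box=[8,10)
i=9: min(r-i=1, Z[1]=0)=0; Z[9]=0
i=10: outside box; Z[10]=0
i=11: outside box; Z[11]=2 extend→box=[11,13)
i=12: min(r-i=1, Z[1]=0)=0; Z[12]=0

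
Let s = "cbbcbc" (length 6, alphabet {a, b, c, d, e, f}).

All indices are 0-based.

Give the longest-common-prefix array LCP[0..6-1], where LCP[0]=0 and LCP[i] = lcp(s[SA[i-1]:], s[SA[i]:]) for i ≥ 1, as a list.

sorted suffixes:
  #0 SA[0]=1  'bbcbc'
  #1 SA[1]=4  'bc'
  #2 SA[2]=2  'bcbc'
  #3 SA[3]=5  'c'
  #4 SA[4]=0  'cbbcbc'
  #5 SA[5]=3  'cbc'

SA = [1, 4, 2, 5, 0, 3]
rank  pair      lcp
   1  s[1:],s[4:]  1  'b'
   2  s[4:],s[2:]  2  'bc'
   3  s[2:],s[5:]  0  ''
   4  s[5:],s[0:]  1  'c'
   5  s[0:],s[3:]  2  'cb'

[0, 1, 2, 0, 1, 2]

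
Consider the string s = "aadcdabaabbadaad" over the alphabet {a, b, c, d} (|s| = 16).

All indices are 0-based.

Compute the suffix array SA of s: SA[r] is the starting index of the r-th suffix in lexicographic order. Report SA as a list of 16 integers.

[7, 13, 0, 5, 8, 14, 11, 1, 6, 10, 9, 3, 15, 12, 4, 2]

rank→(start, suffix):
  0 → (7, 'aabbadaad')
  1 → (13, 'aad')
  2 → (0, 'aadcdabaabbadaad')
  3 → (5, 'abaabbadaad')
  4 → (8, 'abbadaad')
  5 → (14, 'ad')
  6 → (11, 'adaad')
  7 → (1, 'adcdabaabbadaad')
  8 → (6, 'baabbadaad')
  9 → (10, 'badaad')
  10 → (9, 'bbadaad')
  11 → (3, 'cdabaabbadaad')
  12 → (15, 'd')
  13 → (12, 'daad')
  14 → (4, 'dabaabbadaad')
  15 → (2, 'dcdabaabbadaad')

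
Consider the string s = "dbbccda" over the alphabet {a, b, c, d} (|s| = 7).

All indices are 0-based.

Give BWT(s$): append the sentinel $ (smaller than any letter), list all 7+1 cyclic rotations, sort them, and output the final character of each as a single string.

addbbcc$

rank  rotation  last
    0  $dbbccda  a
    1  a$dbbccd  d
    2  bbccda$d  d
    3  bccda$db  b
    4  ccda$dbb  b
    5  cda$dbbc  c
    6  da$dbbcc  c
    7  dbbccda$  $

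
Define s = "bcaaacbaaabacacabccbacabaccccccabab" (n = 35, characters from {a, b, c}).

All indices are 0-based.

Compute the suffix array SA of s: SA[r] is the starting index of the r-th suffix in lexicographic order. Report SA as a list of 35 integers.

rank→(start, suffix):
  0 → (7, 'aaabacacabccbacabaccccccabab')
  1 → (2, 'aaacbaaabacacabccbacabaccccccabab')
  2 → (8, 'aabacacabccbacabaccccccabab')
  3 → (3, 'aacbaaabacacabccbacabaccccccabab')
  4 → (33, 'ab')
  5 → (31, 'abab')
  6 → (9, 'abacacabccbacabaccccccabab')
  7 → (22, 'abaccccccabab')
  8 → (15, 'abccbacabaccccccabab')
  9 → (20, 'acabaccccccabab')
  10 → (13, 'acabccbacabaccccccabab')
  11 → (11, 'acacabccbacabaccccccabab')
  12 → (4, 'acbaaabacacabccbacabaccccccabab')
  13 → (24, 'accccccabab')
  14 → (34, 'b')
  15 → (6, 'baaabacacabccbacabaccccccabab')
  16 → (32, 'bab')
  17 → (19, 'bacabaccccccabab')
  18 → (10, 'bacacabccbacabaccccccabab')
  19 → (23, 'baccccccabab')
  20 → (0, 'bcaaacbaaabacacabccbacabaccccccabab')
  21 → (16, 'bccbacabaccccccabab')
  22 → (1, 'caaacbaaabacacabccbacabaccccccabab')
  23 → (30, 'cabab')
  24 → (21, 'cabaccccccabab')
  25 → (14, 'cabccbacabaccccccabab')
  26 → (12, 'cacabccbacabaccccccabab')
  27 → (5, 'cbaaabacacabccbacabaccccccabab')
  28 → (18, 'cbacabaccccccabab')
  29 → (29, 'ccabab')
  30 → (17, 'ccbacabaccccccabab')
  31 → (28, 'cccabab')
  32 → (27, 'ccccabab')
  33 → (26, 'cccccabab')
  34 → (25, 'ccccccabab')

[7, 2, 8, 3, 33, 31, 9, 22, 15, 20, 13, 11, 4, 24, 34, 6, 32, 19, 10, 23, 0, 16, 1, 30, 21, 14, 12, 5, 18, 29, 17, 28, 27, 26, 25]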